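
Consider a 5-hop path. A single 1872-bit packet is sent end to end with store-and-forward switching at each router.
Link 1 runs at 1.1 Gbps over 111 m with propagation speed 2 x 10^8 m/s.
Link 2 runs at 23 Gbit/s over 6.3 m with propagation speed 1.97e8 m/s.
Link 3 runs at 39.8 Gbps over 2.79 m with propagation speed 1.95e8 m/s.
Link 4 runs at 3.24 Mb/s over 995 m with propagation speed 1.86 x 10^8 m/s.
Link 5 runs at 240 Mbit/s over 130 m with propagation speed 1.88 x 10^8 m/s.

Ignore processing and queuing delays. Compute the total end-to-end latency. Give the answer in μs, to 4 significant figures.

Transmission delays (L/R per hop): 1.70182, 0.0813913, 0.0470352, 577.778, 7.8 μs; sum = 587.408 μs.
Propagation delays (d/s per hop): 0.555, 0.0319797, 0.0143077, 5.34946, 0.691489 μs; sum = 6.64224 μs.
End-to-end = 594.1 μs.

594.1 μs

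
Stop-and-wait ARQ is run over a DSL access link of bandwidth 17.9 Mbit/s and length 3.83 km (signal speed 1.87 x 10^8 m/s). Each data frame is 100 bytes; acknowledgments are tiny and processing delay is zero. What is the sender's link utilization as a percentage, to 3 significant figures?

t_tx = L/R = 800/17900000 = 4.46927e-05 s.
t_prop = 3830/187000000 = 2.04813e-05 s; RTT = 4.09626e-05 s.
Cycle = t_tx + RTT = 8.56553e-05 s.
Utilization = t_tx / cycle = 4.46927e-05/8.56553e-05 = 52.2 %.

52.2 %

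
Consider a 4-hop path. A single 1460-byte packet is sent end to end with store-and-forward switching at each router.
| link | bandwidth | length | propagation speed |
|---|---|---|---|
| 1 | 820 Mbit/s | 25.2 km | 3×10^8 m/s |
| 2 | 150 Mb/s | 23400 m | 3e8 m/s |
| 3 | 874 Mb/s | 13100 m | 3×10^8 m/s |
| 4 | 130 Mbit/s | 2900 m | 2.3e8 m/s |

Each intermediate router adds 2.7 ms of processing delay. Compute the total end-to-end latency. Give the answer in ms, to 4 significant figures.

8.514 ms

L = 1460 × 8 = 11680 bits.
Transmission delays (L/R per hop): 0.0142439, 0.0778667, 0.0133638, 0.0898462 ms; sum = 0.195321 ms.
Propagation delays (d/s per hop): 0.084, 0.078, 0.0436667, 0.0126087 ms; sum = 0.218275 ms.
Processing at 3 router(s): 3 × 2.7 ms = 8.1 ms.
End-to-end = 8.514 ms.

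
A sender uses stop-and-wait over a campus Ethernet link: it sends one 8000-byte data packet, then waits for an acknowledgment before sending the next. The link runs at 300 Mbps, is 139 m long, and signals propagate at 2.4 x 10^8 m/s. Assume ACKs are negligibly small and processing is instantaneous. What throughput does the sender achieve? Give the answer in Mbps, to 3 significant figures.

t_tx = L/R = 64000/300000000 = 0.000213333 s.
t_prop = 139/240000000 = 5.79167e-07 s; RTT = 1.15833e-06 s.
Cycle = t_tx + RTT = 0.000214492 s.
Throughput = L / cycle = 64000 / 0.000214492 = 298 Mbps.

298 Mbps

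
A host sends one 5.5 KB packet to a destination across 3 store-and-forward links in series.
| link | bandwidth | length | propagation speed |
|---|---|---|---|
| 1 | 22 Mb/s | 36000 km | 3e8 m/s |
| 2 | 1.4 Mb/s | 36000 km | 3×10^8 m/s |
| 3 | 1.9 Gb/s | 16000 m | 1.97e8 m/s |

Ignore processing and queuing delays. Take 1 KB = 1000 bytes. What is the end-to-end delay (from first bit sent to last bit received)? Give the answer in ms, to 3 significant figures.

274 ms

L = 44000 bits.
Transmission delays (L/R per hop): 2, 31.4286, 0.0231579 ms; sum = 33.4517 ms.
Propagation delays (d/s per hop): 120, 120, 0.0812183 ms; sum = 240.081 ms.
End-to-end = 274 ms.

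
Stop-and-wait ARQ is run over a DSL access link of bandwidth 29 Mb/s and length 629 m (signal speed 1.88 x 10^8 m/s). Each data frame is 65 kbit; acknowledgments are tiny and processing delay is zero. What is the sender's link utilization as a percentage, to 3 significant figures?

t_tx = L/R = 65000/29000000 = 0.00224138 s.
t_prop = 629/188000000 = 3.34574e-06 s; RTT = 6.69149e-06 s.
Cycle = t_tx + RTT = 0.00224807 s.
Utilization = t_tx / cycle = 0.00224138/0.00224807 = 99.7 %.

99.7 %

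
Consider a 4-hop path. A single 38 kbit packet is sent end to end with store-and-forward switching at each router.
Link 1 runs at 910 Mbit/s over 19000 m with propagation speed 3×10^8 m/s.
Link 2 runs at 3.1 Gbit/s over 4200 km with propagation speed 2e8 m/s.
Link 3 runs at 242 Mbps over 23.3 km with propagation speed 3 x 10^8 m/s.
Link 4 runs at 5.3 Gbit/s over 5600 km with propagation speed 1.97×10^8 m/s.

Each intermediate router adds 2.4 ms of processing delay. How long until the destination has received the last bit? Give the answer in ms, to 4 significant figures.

L = 38000 bits.
Transmission delays (L/R per hop): 0.0417582, 0.0122581, 0.157025, 0.00716981 ms; sum = 0.218211 ms.
Propagation delays (d/s per hop): 0.0633333, 21, 0.0776667, 28.4264 ms; sum = 49.5674 ms.
Processing at 3 router(s): 3 × 2.4 ms = 7.2 ms.
End-to-end = 56.99 ms.

56.99 ms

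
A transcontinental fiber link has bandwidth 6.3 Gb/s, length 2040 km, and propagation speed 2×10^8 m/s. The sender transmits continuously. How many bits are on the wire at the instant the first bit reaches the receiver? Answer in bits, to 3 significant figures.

64300000 bits

Propagation delay = 2040000 / 200000000 = 0.0102 s.
BDP = R × t_prop = 6300000000 × 0.0102 = 64260000 bits.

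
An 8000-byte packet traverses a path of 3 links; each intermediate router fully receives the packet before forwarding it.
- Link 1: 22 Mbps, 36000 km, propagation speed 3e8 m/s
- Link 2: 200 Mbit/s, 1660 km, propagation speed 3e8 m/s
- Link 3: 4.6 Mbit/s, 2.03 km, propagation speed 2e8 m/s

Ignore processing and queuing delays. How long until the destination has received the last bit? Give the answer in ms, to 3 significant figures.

L = 8000 × 8 = 64000 bits.
Transmission delays (L/R per hop): 2.90909, 0.32, 13.913 ms; sum = 17.1421 ms.
Propagation delays (d/s per hop): 120, 5.53333, 0.01015 ms; sum = 125.543 ms.
End-to-end = 143 ms.

143 ms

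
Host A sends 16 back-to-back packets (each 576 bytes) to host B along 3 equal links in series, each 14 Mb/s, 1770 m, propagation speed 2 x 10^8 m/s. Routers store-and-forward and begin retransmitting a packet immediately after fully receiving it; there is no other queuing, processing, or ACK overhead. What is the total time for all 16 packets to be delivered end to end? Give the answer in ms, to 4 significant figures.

5.951 ms

Per-hop transmission t_tx = L/R = 4608/14000000 = 0.329143 ms.
Per-hop propagation t_prop = 1770/200000000 = 0.00885 ms.
Pipeline fill: first packet needs 3·t_tx to clear all hops; remaining 15 packets each add one t_tx.
Total = (3+16-1)·t_tx + 3·t_prop = 18·0.329143 + 3·0.00885 = 5.951 ms.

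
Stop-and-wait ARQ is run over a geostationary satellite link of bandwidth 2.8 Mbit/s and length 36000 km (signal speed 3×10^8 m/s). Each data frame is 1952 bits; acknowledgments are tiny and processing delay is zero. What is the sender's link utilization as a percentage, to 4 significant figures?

t_tx = L/R = 1952/2800000 = 0.000697143 s.
t_prop = 36000000/300000000 = 0.12 s; RTT = 0.24 s.
Cycle = t_tx + RTT = 0.240697 s.
Utilization = t_tx / cycle = 0.000697143/0.240697 = 0.2896 %.

0.2896 %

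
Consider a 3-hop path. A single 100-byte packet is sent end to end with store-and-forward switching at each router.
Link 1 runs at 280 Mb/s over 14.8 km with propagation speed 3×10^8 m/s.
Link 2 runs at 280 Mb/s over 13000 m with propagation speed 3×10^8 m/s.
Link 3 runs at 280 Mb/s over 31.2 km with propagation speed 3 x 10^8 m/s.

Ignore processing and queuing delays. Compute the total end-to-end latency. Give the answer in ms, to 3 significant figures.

0.205 ms

L = 100 × 8 = 800 bits.
Transmission delay per hop = L/R = 800/280000000 = 0.00285714 ms; 3 hops → 0.00857143 ms.
Propagation delays (d/s per hop): 0.0493333, 0.0433333, 0.104 ms; sum = 0.196667 ms.
End-to-end = 0.205 ms.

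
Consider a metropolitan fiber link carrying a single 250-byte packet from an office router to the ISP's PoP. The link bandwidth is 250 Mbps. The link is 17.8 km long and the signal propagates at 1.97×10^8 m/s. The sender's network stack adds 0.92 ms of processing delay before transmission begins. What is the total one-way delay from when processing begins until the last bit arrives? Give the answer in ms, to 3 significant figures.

L = 250 × 8 = 2000 bits.
Transmission delay = L/R = 2000 / 250000000 = 0.008 ms.
Propagation delay = d/s = 17800 m / 197000000 m/s = 0.0903553 ms.
Plus processing delay 0.92 ms = 0.92 ms.
Total = 1.02 ms.

1.02 ms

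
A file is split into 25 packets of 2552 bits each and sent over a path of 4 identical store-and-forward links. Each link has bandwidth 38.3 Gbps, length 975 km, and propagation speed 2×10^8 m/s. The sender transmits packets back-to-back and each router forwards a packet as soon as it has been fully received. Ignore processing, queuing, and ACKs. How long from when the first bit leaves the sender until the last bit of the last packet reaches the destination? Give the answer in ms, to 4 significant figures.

Per-hop transmission t_tx = L/R = 2552/38300000000 = 6.66319e-05 ms.
Per-hop propagation t_prop = 975000/200000000 = 4.875 ms.
Pipeline fill: first packet needs 4·t_tx to clear all hops; remaining 24 packets each add one t_tx.
Total = (4+25-1)·t_tx + 4·t_prop = 28·6.66319e-05 + 4·4.875 = 19.50 ms.

19.50 ms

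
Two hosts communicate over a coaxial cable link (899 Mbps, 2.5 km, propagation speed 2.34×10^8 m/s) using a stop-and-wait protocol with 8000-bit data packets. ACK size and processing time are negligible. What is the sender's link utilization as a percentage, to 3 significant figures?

29.4 %

t_tx = L/R = 8000/899000000 = 8.89878e-06 s.
t_prop = 2500/234000000 = 1.06838e-05 s; RTT = 2.13675e-05 s.
Cycle = t_tx + RTT = 3.02663e-05 s.
Utilization = t_tx / cycle = 8.89878e-06/3.02663e-05 = 29.4 %.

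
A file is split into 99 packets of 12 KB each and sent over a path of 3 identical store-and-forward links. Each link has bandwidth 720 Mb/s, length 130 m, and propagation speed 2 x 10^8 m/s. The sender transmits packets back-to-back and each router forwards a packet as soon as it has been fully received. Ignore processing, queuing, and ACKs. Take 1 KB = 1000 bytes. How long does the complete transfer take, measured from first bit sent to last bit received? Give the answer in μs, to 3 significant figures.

Per-hop transmission t_tx = L/R = 96000/720000000 = 133.333 μs.
Per-hop propagation t_prop = 130/200000000 = 0.65 μs.
Pipeline fill: first packet needs 3·t_tx to clear all hops; remaining 98 packets each add one t_tx.
Total = (3+99-1)·t_tx + 3·t_prop = 101·133.333 + 3·0.65 = 13500 μs.

13500 μs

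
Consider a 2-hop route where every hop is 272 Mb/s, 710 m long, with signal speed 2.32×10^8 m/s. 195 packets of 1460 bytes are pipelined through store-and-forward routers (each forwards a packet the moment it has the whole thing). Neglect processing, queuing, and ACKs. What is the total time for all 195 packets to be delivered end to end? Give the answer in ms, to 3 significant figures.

8.42 ms

Per-hop transmission t_tx = L/R = 11680/272000000 = 0.0429412 ms.
Per-hop propagation t_prop = 710/2.32e+08 = 0.00306034 ms.
Pipeline fill: first packet needs 2·t_tx to clear all hops; remaining 194 packets each add one t_tx.
Total = (2+195-1)·t_tx + 2·t_prop = 196·0.0429412 + 2·0.00306034 = 8.42 ms.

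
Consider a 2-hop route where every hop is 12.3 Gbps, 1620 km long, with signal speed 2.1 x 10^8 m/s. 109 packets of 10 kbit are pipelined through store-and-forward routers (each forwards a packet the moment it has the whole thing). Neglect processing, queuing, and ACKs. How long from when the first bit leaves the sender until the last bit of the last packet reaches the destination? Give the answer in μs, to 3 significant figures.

15500 μs

Per-hop transmission t_tx = L/R = 10000/12300000000 = 0.813008 μs.
Per-hop propagation t_prop = 1620000/210000000 = 7714.29 μs.
Pipeline fill: first packet needs 2·t_tx to clear all hops; remaining 108 packets each add one t_tx.
Total = (2+109-1)·t_tx + 2·t_prop = 110·0.813008 + 2·7714.29 = 15500 μs.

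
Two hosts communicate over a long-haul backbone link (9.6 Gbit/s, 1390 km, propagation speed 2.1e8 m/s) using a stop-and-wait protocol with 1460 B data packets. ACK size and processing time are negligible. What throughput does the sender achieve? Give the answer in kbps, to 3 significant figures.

882 kbps

t_tx = L/R = 11680/9600000000 = 1.21667e-06 s.
t_prop = 1390000/210000000 = 0.00661905 s; RTT = 0.0132381 s.
Cycle = t_tx + RTT = 0.0132393 s.
Throughput = L / cycle = 11680 / 0.0132393 = 882 kbps.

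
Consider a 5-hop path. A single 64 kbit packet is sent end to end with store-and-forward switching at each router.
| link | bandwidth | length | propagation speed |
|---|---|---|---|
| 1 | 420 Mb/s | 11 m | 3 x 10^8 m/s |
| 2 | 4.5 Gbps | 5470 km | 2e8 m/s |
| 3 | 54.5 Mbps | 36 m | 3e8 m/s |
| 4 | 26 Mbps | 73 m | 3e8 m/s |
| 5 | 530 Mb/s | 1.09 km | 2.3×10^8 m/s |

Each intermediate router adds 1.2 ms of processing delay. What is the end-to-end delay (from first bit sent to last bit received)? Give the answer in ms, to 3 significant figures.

36.1 ms

L = 64000 bits.
Transmission delays (L/R per hop): 0.152381, 0.0142222, 1.17431, 2.46154, 0.120755 ms; sum = 3.92321 ms.
Propagation delays (d/s per hop): 3.66667e-05, 27.35, 0.00012, 0.000243333, 0.00473913 ms; sum = 27.3551 ms.
Processing at 4 router(s): 4 × 1.2 ms = 4.8 ms.
End-to-end = 36.1 ms.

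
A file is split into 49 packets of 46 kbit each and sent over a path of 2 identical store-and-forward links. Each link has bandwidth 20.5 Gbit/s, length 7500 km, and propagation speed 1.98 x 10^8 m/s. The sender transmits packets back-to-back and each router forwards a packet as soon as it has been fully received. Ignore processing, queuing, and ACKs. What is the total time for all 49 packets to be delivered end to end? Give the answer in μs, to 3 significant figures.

Per-hop transmission t_tx = L/R = 46000/20500000000 = 2.2439 μs.
Per-hop propagation t_prop = 7500000/198000000 = 37878.8 μs.
Pipeline fill: first packet needs 2·t_tx to clear all hops; remaining 48 packets each add one t_tx.
Total = (2+49-1)·t_tx + 2·t_prop = 50·2.2439 + 2·37878.8 = 75900 μs.

75900 μs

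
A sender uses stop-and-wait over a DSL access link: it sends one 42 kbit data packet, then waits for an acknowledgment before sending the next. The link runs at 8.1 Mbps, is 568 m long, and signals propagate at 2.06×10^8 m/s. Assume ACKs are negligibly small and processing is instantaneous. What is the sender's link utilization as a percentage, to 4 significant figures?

99.89 %

t_tx = L/R = 42000/8100000 = 0.00518519 s.
t_prop = 568/206000000 = 2.75728e-06 s; RTT = 5.51456e-06 s.
Cycle = t_tx + RTT = 0.0051907 s.
Utilization = t_tx / cycle = 0.00518519/0.0051907 = 99.89 %.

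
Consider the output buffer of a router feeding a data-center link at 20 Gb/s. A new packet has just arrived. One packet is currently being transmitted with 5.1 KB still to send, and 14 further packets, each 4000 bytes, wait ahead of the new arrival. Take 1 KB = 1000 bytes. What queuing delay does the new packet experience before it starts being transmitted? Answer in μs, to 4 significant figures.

Each queued packet: L/R = 32000/20000000000 = 1.6 μs.
14 queued → 22.4 μs.
Plus remaining 40800 bits of current packet: 2.04 μs.
Queuing delay = 24.44 μs.

24.44 μs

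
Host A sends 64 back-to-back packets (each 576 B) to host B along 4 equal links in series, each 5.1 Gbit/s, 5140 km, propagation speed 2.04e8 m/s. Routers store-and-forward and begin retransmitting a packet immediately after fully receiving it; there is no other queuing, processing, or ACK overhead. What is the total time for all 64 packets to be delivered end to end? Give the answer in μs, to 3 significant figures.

101000 μs

Per-hop transmission t_tx = L/R = 4608/5100000000 = 0.903529 μs.
Per-hop propagation t_prop = 5140000/204000000 = 25196.1 μs.
Pipeline fill: first packet needs 4·t_tx to clear all hops; remaining 63 packets each add one t_tx.
Total = (4+64-1)·t_tx + 4·t_prop = 67·0.903529 + 4·25196.1 = 101000 μs.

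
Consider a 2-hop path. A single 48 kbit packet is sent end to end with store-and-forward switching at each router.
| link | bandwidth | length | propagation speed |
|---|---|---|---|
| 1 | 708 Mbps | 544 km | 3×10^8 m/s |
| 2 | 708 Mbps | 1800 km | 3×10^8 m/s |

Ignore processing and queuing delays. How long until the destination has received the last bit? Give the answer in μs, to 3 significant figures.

7950 μs

L = 48000 bits.
Transmission delay per hop = L/R = 48000/708000000 = 67.7966 μs; 2 hops → 135.593 μs.
Propagation delays (d/s per hop): 1813.33, 6000 μs; sum = 7813.33 μs.
End-to-end = 7950 μs.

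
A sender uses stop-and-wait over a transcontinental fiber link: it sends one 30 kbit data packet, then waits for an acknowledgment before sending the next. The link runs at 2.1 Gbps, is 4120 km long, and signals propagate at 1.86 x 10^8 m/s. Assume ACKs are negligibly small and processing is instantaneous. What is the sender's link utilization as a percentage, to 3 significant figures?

t_tx = L/R = 30000/2100000000 = 1.42857e-05 s.
t_prop = 4120000/186000000 = 0.0221505 s; RTT = 0.0443011 s.
Cycle = t_tx + RTT = 0.0443154 s.
Utilization = t_tx / cycle = 1.42857e-05/0.0443154 = 0.0322 %.

0.0322 %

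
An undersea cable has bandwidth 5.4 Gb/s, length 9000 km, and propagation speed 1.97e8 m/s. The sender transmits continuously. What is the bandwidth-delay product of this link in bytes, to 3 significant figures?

Propagation delay = 9000000 / 197000000 = 0.0456853 s.
BDP = R × t_prop = 5400000000 × 0.0456853 = 246701000 bits.
In bytes: 246701000/8 = 30800000 bytes.

30800000 bytes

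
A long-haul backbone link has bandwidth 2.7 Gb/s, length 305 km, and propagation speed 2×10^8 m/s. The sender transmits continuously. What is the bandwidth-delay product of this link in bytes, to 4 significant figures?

Propagation delay = 305000 / 200000000 = 0.001525 s.
BDP = R × t_prop = 2700000000 × 0.001525 = 4117500 bits.
In bytes: 4117500/8 = 514700 bytes.

514700 bytes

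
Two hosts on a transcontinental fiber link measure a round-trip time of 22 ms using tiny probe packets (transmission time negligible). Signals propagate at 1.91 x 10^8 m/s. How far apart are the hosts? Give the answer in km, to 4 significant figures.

One-way propagation = RTT/2 = 11 ms.
d = s × t = 191000000 × 0.011 = 2101 km.

2101 km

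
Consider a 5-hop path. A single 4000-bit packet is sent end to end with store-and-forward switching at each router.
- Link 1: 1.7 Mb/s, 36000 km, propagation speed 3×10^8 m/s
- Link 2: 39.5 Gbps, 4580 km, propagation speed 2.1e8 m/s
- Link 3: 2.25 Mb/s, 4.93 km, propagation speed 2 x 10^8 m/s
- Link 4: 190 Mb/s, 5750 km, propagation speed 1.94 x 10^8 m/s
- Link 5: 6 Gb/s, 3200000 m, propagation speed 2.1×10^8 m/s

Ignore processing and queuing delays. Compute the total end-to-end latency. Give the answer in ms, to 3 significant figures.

Transmission delays (L/R per hop): 2.35294, 0.000101266, 1.77778, 0.0210526, 0.000666667 ms; sum = 4.15254 ms.
Propagation delays (d/s per hop): 120, 21.8095, 0.02465, 29.6392, 15.2381 ms; sum = 186.711 ms.
End-to-end = 191 ms.

191 ms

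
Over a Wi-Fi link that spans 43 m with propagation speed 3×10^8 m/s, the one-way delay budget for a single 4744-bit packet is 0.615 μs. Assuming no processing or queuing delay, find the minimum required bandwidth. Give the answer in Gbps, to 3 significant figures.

10.1 Gbps

Propagation delay = 43 / 300000000 = 0.143333 μs.
Transmission budget = 0.615 − 0.143333 = 0.471667 μs.
R ≥ L / t_tx = 4744 bits / 4.71667e-07 s = 10.1 Gbps.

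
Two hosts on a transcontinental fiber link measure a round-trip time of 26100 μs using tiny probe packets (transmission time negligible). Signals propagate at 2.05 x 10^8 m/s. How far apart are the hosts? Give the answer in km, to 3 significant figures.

2680 km

One-way propagation = RTT/2 = 13050 μs.
d = s × t = 2.05e+08 × 0.01305 = 2680 km.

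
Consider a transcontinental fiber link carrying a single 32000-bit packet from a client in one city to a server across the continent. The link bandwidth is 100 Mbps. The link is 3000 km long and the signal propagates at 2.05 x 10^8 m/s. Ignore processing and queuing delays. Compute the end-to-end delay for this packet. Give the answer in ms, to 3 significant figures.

Transmission delay = L/R = 32000 / 100000000 = 0.32 ms.
Propagation delay = d/s = 3000000 m / 2.05e+08 m/s = 14.6341 ms.
Total = 15.0 ms.

15.0 ms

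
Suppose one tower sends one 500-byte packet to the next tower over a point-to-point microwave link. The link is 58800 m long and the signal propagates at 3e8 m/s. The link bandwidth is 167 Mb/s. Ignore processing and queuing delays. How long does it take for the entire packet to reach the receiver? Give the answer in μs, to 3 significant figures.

220 μs

L = 500 × 8 = 4000 bits.
Transmission delay = L/R = 4000 / 167000000 = 23.9521 μs.
Propagation delay = d/s = 58800 m / 300000000 m/s = 196 μs.
Total = 220 μs.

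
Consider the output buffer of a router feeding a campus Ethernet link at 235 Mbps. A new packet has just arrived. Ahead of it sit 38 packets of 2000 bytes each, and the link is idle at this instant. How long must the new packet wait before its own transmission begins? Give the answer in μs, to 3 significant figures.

Each queued packet: L/R = 16000/235000000 = 68.0851 μs.
38 queued → 2587.23 μs.
Queuing delay = 2590 μs.

2590 μs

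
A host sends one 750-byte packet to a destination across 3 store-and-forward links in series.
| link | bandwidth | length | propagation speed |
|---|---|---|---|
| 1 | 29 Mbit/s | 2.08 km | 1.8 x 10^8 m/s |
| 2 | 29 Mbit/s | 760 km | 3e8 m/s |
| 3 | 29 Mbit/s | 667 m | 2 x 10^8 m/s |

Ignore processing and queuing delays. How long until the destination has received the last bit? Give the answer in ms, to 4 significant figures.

3.169 ms

L = 750 × 8 = 6000 bits.
Transmission delay per hop = L/R = 6000/29000000 = 0.206897 ms; 3 hops → 0.62069 ms.
Propagation delays (d/s per hop): 0.0115556, 2.53333, 0.003335 ms; sum = 2.54822 ms.
End-to-end = 3.169 ms.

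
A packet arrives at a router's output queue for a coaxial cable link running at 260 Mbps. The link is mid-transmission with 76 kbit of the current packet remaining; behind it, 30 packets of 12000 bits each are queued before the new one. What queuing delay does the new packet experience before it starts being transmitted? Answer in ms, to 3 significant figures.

Each queued packet: L/R = 12000/260000000 = 0.0461538 ms.
30 queued → 1.38462 ms.
Plus remaining 76000 bits of current packet: 0.292308 ms.
Queuing delay = 1.68 ms.

1.68 ms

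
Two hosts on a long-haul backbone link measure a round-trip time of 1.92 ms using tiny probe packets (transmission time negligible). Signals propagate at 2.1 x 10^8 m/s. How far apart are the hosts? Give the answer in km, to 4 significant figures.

One-way propagation = RTT/2 = 0.96 ms.
d = s × t = 210000000 × 0.00096 = 201.6 km.

201.6 km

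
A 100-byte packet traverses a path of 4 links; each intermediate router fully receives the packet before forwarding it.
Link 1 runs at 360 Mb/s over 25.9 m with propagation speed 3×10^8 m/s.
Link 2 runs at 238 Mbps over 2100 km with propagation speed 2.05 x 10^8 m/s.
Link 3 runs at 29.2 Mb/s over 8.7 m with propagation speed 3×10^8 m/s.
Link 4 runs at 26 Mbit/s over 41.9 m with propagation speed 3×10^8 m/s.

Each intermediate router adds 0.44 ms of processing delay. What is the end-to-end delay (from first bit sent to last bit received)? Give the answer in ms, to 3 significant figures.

L = 100 × 8 = 800 bits.
Transmission delays (L/R per hop): 0.00222222, 0.00336134, 0.0273973, 0.0307692 ms; sum = 0.0637501 ms.
Propagation delays (d/s per hop): 8.63333e-05, 10.2439, 2.9e-05, 0.000139667 ms; sum = 10.2442 ms.
Processing at 3 router(s): 3 × 0.44 ms = 1.32 ms.
End-to-end = 11.6 ms.

11.6 ms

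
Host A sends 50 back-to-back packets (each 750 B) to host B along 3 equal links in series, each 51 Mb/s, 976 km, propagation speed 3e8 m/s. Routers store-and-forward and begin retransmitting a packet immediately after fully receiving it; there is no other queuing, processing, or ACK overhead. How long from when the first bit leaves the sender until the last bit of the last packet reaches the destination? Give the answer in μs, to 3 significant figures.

Per-hop transmission t_tx = L/R = 6000/51000000 = 117.647 μs.
Per-hop propagation t_prop = 976000/300000000 = 3253.33 μs.
Pipeline fill: first packet needs 3·t_tx to clear all hops; remaining 49 packets each add one t_tx.
Total = (3+50-1)·t_tx + 3·t_prop = 52·117.647 + 3·3253.33 = 15900 μs.

15900 μs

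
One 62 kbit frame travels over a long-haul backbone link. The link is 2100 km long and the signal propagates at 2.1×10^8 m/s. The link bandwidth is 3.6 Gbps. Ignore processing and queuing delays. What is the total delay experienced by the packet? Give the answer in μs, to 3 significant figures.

L = 62000 bits.
Transmission delay = L/R = 62000 / 3600000000 = 17.2222 μs.
Propagation delay = d/s = 2100000 m / 210000000 m/s = 10000 μs.
Total = 10000 μs.

10000 μs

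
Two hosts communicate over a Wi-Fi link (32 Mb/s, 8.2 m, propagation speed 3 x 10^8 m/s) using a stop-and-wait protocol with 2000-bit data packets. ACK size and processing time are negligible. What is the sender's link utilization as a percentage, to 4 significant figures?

t_tx = L/R = 2000/32000000 = 6.25e-05 s.
t_prop = 8.2/300000000 = 2.73333e-08 s; RTT = 5.46667e-08 s.
Cycle = t_tx + RTT = 6.25547e-05 s.
Utilization = t_tx / cycle = 6.25e-05/6.25547e-05 = 99.91 %.

99.91 %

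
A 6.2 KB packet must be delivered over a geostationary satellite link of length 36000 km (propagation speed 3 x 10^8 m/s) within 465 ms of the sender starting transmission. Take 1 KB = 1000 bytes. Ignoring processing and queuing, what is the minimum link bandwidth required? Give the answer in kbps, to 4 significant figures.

143.8 kbps

L = 49600 bits.
Propagation delay = 36000000 / 300000000 = 120 ms.
Transmission budget = 465 − 120 = 345 ms.
R ≥ L / t_tx = 49600 bits / 0.345 s = 143.8 kbps.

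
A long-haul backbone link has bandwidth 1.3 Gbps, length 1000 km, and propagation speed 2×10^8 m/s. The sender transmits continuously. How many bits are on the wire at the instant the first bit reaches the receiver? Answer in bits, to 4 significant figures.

Propagation delay = 1000000 / 200000000 = 0.005 s.
BDP = R × t_prop = 1300000000 × 0.005 = 6500000 bits.

6500000 bits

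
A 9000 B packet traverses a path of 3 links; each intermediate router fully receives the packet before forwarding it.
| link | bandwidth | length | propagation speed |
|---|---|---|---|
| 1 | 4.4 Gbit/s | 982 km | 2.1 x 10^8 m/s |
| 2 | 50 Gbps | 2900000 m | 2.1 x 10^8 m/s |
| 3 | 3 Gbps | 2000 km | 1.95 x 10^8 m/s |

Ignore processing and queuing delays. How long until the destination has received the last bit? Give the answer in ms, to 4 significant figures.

28.78 ms

L = 9000 × 8 = 72000 bits.
Transmission delays (L/R per hop): 0.0163636, 0.00144, 0.024 ms; sum = 0.0418036 ms.
Propagation delays (d/s per hop): 4.67619, 13.8095, 10.2564 ms; sum = 28.7421 ms.
End-to-end = 28.78 ms.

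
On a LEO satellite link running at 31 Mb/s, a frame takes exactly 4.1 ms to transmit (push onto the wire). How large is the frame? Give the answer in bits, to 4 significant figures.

L = R × t_tx = 31000000 b/s × 0.0041 s = 127100 bits.

127100 bits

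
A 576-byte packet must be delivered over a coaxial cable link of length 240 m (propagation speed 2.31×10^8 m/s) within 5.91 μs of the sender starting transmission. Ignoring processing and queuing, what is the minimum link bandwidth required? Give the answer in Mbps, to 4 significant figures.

946.0 Mbps

L = 4608 bits.
Propagation delay = 240 / 231000000 = 1.03896 μs.
Transmission budget = 5.91 − 1.03896 = 4.87104 μs.
R ≥ L / t_tx = 4608 bits / 4.87104e-06 s = 946.0 Mbps.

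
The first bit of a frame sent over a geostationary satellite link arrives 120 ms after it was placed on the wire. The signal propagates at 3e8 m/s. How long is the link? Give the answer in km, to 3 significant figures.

36000 km

d = s × t_prop = 300000000 × 0.12 = 36000 km.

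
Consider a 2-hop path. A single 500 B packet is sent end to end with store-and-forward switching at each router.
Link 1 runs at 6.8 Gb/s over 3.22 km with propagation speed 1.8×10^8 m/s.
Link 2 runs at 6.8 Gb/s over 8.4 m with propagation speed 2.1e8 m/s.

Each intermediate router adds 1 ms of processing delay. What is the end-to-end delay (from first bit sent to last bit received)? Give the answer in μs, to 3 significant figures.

1020 μs

L = 500 × 8 = 4000 bits.
Transmission delay per hop = L/R = 4000/6800000000 = 0.588235 μs; 2 hops → 1.17647 μs.
Propagation delays (d/s per hop): 17.8889, 0.04 μs; sum = 17.9289 μs.
Processing at 1 router(s): 1 × 1 ms = 1000 μs.
End-to-end = 1020 μs.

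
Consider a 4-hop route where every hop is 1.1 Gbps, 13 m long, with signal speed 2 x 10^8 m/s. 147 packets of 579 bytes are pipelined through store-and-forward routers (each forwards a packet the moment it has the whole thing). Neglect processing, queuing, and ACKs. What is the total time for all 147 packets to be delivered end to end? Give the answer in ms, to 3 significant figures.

Per-hop transmission t_tx = L/R = 4632/1100000000 = 0.00421091 ms.
Per-hop propagation t_prop = 13/200000000 = 6.5e-05 ms.
Pipeline fill: first packet needs 4·t_tx to clear all hops; remaining 146 packets each add one t_tx.
Total = (4+147-1)·t_tx + 4·t_prop = 150·0.00421091 + 4·6.5e-05 = 0.632 ms.

0.632 ms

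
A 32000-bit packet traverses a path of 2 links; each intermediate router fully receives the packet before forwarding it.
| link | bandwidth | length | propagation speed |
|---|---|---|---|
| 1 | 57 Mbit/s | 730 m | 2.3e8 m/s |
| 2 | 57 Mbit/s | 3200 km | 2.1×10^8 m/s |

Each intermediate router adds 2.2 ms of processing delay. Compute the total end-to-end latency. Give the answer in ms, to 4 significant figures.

18.56 ms

Transmission delay per hop = L/R = 32000/57000000 = 0.561404 ms; 2 hops → 1.12281 ms.
Propagation delays (d/s per hop): 0.00317391, 15.2381 ms; sum = 15.2413 ms.
Processing at 1 router(s): 1 × 2.2 ms = 2.2 ms.
End-to-end = 18.56 ms.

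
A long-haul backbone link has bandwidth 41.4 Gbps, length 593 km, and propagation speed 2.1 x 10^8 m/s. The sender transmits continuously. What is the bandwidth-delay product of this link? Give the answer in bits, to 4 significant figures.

116900000 bits

Propagation delay = 593000 / 210000000 = 0.00282381 s.
BDP = R × t_prop = 41400000000 × 0.00282381 = 116906000 bits.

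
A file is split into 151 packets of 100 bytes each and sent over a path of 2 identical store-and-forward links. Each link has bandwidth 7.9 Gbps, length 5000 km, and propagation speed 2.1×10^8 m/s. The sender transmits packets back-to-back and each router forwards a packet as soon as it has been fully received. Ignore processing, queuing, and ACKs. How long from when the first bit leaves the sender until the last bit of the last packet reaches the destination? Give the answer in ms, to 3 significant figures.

Per-hop transmission t_tx = L/R = 800/7900000000 = 0.000101266 ms.
Per-hop propagation t_prop = 5000000/210000000 = 23.8095 ms.
Pipeline fill: first packet needs 2·t_tx to clear all hops; remaining 150 packets each add one t_tx.
Total = (2+151-1)·t_tx + 2·t_prop = 152·0.000101266 + 2·23.8095 = 47.6 ms.

47.6 ms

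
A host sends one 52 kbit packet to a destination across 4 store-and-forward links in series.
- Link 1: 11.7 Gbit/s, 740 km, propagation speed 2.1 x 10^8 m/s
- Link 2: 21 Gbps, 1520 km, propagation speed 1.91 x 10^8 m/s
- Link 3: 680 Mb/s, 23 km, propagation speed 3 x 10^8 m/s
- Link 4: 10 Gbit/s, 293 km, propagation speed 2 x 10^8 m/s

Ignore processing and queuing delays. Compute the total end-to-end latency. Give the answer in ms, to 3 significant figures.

13.1 ms

L = 52000 bits.
Transmission delays (L/R per hop): 0.00444444, 0.00247619, 0.0764706, 0.0052 ms; sum = 0.0885912 ms.
Propagation delays (d/s per hop): 3.52381, 7.95812, 0.0766667, 1.465 ms; sum = 13.0236 ms.
End-to-end = 13.1 ms.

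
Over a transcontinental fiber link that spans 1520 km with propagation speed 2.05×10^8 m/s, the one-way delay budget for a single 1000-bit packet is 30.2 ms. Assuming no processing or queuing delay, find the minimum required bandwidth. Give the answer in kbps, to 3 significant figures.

Propagation delay = 1520000 / 2.05e+08 = 7.41463 ms.
Transmission budget = 30.2 − 7.41463 = 22.7854 ms.
R ≥ L / t_tx = 1000 bits / 0.0227854 s = 43.9 kbps.

43.9 kbps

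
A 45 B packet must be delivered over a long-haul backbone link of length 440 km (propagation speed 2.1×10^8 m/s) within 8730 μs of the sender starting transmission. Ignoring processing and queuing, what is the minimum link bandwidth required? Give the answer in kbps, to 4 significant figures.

54.26 kbps

L = 360 bits.
Propagation delay = 440000 / 210000000 = 2095.24 μs.
Transmission budget = 8730 − 2095.24 = 6634.76 μs.
R ≥ L / t_tx = 360 bits / 0.00663476 s = 54.26 kbps.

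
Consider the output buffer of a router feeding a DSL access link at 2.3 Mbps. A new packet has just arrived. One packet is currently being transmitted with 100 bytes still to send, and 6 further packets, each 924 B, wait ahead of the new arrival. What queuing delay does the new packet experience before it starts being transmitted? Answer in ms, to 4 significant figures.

19.63 ms

Each queued packet: L/R = 7392/2300000 = 3.21391 ms.
6 queued → 19.2835 ms.
Plus remaining 800 bits of current packet: 0.347826 ms.
Queuing delay = 19.63 ms.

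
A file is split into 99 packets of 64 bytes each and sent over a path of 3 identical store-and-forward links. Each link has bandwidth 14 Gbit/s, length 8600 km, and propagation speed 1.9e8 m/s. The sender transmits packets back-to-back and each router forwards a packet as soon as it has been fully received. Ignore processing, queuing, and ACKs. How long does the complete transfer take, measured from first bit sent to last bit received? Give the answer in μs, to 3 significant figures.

136000 μs

Per-hop transmission t_tx = L/R = 512/14000000000 = 0.0365714 μs.
Per-hop propagation t_prop = 8600000/190000000 = 45263.2 μs.
Pipeline fill: first packet needs 3·t_tx to clear all hops; remaining 98 packets each add one t_tx.
Total = (3+99-1)·t_tx + 3·t_prop = 101·0.0365714 + 3·45263.2 = 136000 μs.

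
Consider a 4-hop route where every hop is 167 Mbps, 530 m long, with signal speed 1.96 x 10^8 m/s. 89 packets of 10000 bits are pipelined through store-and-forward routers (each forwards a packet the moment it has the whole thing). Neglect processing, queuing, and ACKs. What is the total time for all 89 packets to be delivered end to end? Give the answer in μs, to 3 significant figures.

5520 μs

Per-hop transmission t_tx = L/R = 10000/167000000 = 59.8802 μs.
Per-hop propagation t_prop = 530/196000000 = 2.70408 μs.
Pipeline fill: first packet needs 4·t_tx to clear all hops; remaining 88 packets each add one t_tx.
Total = (4+89-1)·t_tx + 4·t_prop = 92·59.8802 + 4·2.70408 = 5520 μs.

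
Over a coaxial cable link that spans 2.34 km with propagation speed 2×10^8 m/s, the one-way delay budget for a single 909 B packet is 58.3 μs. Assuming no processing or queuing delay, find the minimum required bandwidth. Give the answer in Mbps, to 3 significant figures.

L = 7272 bits.
Propagation delay = 2340 / 200000000 = 11.7 μs.
Transmission budget = 58.3 − 11.7 = 46.6 μs.
R ≥ L / t_tx = 7272 bits / 4.66e-05 s = 156 Mbps.

156 Mbps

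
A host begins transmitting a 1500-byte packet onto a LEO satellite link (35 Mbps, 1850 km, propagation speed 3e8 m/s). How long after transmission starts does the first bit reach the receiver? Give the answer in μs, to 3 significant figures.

6170 μs

First bit experiences only propagation delay: d/s = 1850000/300000000 = 6170 μs.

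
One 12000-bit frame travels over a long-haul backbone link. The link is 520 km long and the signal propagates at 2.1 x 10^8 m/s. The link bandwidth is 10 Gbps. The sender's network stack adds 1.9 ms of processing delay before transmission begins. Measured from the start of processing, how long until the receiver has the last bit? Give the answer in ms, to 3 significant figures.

Transmission delay = L/R = 12000 / 10000000000 = 0.0012 ms.
Propagation delay = d/s = 520000 m / 210000000 m/s = 2.47619 ms.
Plus processing delay 1.9 ms = 1.9 ms.
Total = 4.38 ms.

4.38 ms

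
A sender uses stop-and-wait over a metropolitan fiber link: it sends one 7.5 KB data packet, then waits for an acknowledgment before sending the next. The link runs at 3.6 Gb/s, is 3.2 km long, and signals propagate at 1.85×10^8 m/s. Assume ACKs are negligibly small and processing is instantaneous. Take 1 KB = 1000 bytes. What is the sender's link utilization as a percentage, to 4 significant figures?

32.51 %

t_tx = L/R = 60000/3600000000 = 1.66667e-05 s.
t_prop = 3200/185000000 = 1.72973e-05 s; RTT = 3.45946e-05 s.
Cycle = t_tx + RTT = 5.12613e-05 s.
Utilization = t_tx / cycle = 1.66667e-05/5.12613e-05 = 32.51 %.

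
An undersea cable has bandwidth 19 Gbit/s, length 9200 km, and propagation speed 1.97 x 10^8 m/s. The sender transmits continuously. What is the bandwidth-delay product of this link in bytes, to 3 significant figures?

111000000 bytes

Propagation delay = 9200000 / 197000000 = 0.0467005 s.
BDP = R × t_prop = 19000000000 × 0.0467005 = 887310000 bits.
In bytes: 887310000/8 = 111000000 bytes.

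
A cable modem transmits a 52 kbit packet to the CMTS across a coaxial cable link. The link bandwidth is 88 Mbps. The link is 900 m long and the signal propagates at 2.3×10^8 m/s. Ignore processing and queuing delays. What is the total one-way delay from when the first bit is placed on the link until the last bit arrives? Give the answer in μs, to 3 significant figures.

L = 52000 bits.
Transmission delay = L/R = 52000 / 88000000 = 590.909 μs.
Propagation delay = d/s = 900 m / 2.3e+08 m/s = 3.91304 μs.
Total = 595 μs.

595 μs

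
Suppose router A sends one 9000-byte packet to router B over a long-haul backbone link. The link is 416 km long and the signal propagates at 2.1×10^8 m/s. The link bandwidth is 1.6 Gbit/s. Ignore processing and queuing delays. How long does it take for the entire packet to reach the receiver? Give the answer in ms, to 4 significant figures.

2.026 ms

L = 9000 × 8 = 72000 bits.
Transmission delay = L/R = 72000 / 1600000000 = 0.045 ms.
Propagation delay = d/s = 416000 m / 210000000 m/s = 1.98095 ms.
Total = 2.026 ms.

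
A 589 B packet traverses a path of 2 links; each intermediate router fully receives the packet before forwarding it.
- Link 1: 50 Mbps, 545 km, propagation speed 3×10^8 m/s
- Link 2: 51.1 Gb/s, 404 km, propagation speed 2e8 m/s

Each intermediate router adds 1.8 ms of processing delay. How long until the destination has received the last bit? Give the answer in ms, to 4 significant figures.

5.731 ms

L = 589 × 8 = 4712 bits.
Transmission delays (L/R per hop): 0.09424, 9.22114e-05 ms; sum = 0.0943322 ms.
Propagation delays (d/s per hop): 1.81667, 2.02 ms; sum = 3.83667 ms.
Processing at 1 router(s): 1 × 1.8 ms = 1.8 ms.
End-to-end = 5.731 ms.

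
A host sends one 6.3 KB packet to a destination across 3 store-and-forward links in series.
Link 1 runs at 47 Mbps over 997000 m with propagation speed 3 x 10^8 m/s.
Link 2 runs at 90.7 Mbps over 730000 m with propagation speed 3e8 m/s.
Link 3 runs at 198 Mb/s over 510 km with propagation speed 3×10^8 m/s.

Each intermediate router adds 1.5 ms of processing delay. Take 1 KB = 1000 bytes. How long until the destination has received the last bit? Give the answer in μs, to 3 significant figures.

L = 50400 bits.
Transmission delays (L/R per hop): 1072.34, 555.678, 254.545 μs; sum = 1882.56 μs.
Propagation delays (d/s per hop): 3323.33, 2433.33, 1700 μs; sum = 7456.67 μs.
Processing at 2 router(s): 2 × 1.5 ms = 3000 μs.
End-to-end = 12300 μs.

12300 μs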